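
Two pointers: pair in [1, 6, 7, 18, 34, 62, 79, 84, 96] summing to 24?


lo=0(1)+hi=8(96)=97
lo=0(1)+hi=7(84)=85
lo=0(1)+hi=6(79)=80
lo=0(1)+hi=5(62)=63
lo=0(1)+hi=4(34)=35
lo=0(1)+hi=3(18)=19
lo=1(6)+hi=3(18)=24

Yes: 6+18=24


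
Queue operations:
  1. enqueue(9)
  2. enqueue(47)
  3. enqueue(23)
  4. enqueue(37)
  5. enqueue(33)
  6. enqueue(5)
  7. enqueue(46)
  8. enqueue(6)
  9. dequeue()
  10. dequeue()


enqueue(9) -> [9]
enqueue(47) -> [9, 47]
enqueue(23) -> [9, 47, 23]
enqueue(37) -> [9, 47, 23, 37]
enqueue(33) -> [9, 47, 23, 37, 33]
enqueue(5) -> [9, 47, 23, 37, 33, 5]
enqueue(46) -> [9, 47, 23, 37, 33, 5, 46]
enqueue(6) -> [9, 47, 23, 37, 33, 5, 46, 6]
dequeue()->9, [47, 23, 37, 33, 5, 46, 6]
dequeue()->47, [23, 37, 33, 5, 46, 6]

Final queue: [23, 37, 33, 5, 46, 6]


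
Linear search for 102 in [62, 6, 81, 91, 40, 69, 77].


i=0: 62!=102
i=1: 6!=102
i=2: 81!=102
i=3: 91!=102
i=4: 40!=102
i=5: 69!=102
i=6: 77!=102

Not found, 7 comps


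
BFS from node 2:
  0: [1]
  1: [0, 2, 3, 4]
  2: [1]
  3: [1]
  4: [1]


Visit 2, enqueue [1]
Visit 1, enqueue [0, 3, 4]
Visit 0, enqueue []
Visit 3, enqueue []
Visit 4, enqueue []

BFS order: [2, 1, 0, 3, 4]


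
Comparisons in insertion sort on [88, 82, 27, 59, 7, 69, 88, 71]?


Algorithm: insertion sort
Input: [88, 82, 27, 59, 7, 69, 88, 71]
Sorted: [7, 27, 59, 69, 71, 82, 88, 88]

18


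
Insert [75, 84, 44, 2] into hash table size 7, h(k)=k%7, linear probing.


Insert 75: h=5 -> slot 5
Insert 84: h=0 -> slot 0
Insert 44: h=2 -> slot 2
Insert 2: h=2, 1 probes -> slot 3

Table: [84, None, 44, 2, None, 75, None]


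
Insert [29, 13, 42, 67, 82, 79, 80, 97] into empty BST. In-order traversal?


Insert 29: root
Insert 13: L from 29
Insert 42: R from 29
Insert 67: R from 29 -> R from 42
Insert 82: R from 29 -> R from 42 -> R from 67
Insert 79: R from 29 -> R from 42 -> R from 67 -> L from 82
Insert 80: R from 29 -> R from 42 -> R from 67 -> L from 82 -> R from 79
Insert 97: R from 29 -> R from 42 -> R from 67 -> R from 82

In-order: [13, 29, 42, 67, 79, 80, 82, 97]


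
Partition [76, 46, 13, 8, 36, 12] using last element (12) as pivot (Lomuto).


Pivot: 12
  8 <= 12: swap -> [8, 46, 13, 76, 36, 12]
Place pivot at 1: [8, 12, 13, 76, 36, 46]

Partitioned: [8, 12, 13, 76, 36, 46]


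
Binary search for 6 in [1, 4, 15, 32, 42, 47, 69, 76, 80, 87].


Step 1: lo=0, hi=9, mid=4, val=42
Step 2: lo=0, hi=3, mid=1, val=4
Step 3: lo=2, hi=3, mid=2, val=15

Not found


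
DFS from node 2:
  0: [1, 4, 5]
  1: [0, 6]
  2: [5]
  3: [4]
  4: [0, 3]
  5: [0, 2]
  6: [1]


Visit 2, push [5]
Visit 5, push [0]
Visit 0, push [4, 1]
Visit 1, push [6]
Visit 6, push []
Visit 4, push [3]
Visit 3, push []

DFS order: [2, 5, 0, 1, 6, 4, 3]


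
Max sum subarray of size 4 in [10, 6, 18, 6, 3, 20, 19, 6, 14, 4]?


[0:4]: 40
[1:5]: 33
[2:6]: 47
[3:7]: 48
[4:8]: 48
[5:9]: 59
[6:10]: 43

Max: 59 at [5:9]


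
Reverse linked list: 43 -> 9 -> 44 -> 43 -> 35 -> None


Step 1: curr=43, set curr.next=prev(None) | reversed so far: 43
Step 2: curr=9, set curr.next=prev(43) | reversed so far: 9 -> 43
Step 3: curr=44, set curr.next=prev(9) | reversed so far: 44 -> 9 -> 43
Step 4: curr=43, set curr.next=prev(44) | reversed so far: 43 -> 44 -> 9 -> 43
Step 5: curr=35, set curr.next=prev(43) | reversed so far: 35 -> 43 -> 44 -> 9 -> 43

35 -> 43 -> 44 -> 9 -> 43 -> None


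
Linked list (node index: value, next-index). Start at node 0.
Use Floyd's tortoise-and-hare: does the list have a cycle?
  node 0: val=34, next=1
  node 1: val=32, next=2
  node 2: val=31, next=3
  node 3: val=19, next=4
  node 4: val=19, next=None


Floyd's tortoise (slow, +1) and hare (fast, +2):
  init: slow=0, fast=0
  step 1: slow=1, fast=2
  step 2: slow=2, fast=4
  step 3: fast -> None, no cycle

Cycle: no


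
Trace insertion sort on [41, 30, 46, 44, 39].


Initial: [41, 30, 46, 44, 39]
Insert 30: [30, 41, 46, 44, 39]
Insert 46: [30, 41, 46, 44, 39]
Insert 44: [30, 41, 44, 46, 39]
Insert 39: [30, 39, 41, 44, 46]

Sorted: [30, 39, 41, 44, 46]


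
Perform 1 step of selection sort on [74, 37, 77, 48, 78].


Initial: [74, 37, 77, 48, 78]
Step 1: min=37 at 1
  Swap: [37, 74, 77, 48, 78]

After 1 step: [37, 74, 77, 48, 78]


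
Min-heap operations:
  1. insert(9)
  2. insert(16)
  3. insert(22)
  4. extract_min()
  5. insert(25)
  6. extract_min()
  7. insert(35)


insert(9) -> [9]
insert(16) -> [9, 16]
insert(22) -> [9, 16, 22]
extract_min()->9, [16, 22]
insert(25) -> [16, 22, 25]
extract_min()->16, [22, 25]
insert(35) -> [22, 25, 35]

Final heap: [22, 25, 35]


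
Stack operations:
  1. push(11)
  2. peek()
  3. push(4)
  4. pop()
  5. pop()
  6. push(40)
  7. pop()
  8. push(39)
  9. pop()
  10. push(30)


push(11) -> [11]
peek()->11
push(4) -> [11, 4]
pop()->4, [11]
pop()->11, []
push(40) -> [40]
pop()->40, []
push(39) -> [39]
pop()->39, []
push(30) -> [30]

Final stack: [30]


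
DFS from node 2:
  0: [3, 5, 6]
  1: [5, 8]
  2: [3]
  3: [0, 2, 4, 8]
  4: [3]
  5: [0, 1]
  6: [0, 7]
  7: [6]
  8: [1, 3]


Visit 2, push [3]
Visit 3, push [8, 4, 0]
Visit 0, push [6, 5]
Visit 5, push [1]
Visit 1, push [8]
Visit 8, push []
Visit 6, push [7]
Visit 7, push []
Visit 4, push []

DFS order: [2, 3, 0, 5, 1, 8, 6, 7, 4]


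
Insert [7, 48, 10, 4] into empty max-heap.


Insert 7: [7]
Insert 48: [48, 7]
Insert 10: [48, 7, 10]
Insert 4: [48, 7, 10, 4]

Final heap: [48, 7, 10, 4]


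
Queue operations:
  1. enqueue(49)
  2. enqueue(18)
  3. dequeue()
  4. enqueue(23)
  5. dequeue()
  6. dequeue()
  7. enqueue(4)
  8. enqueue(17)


enqueue(49) -> [49]
enqueue(18) -> [49, 18]
dequeue()->49, [18]
enqueue(23) -> [18, 23]
dequeue()->18, [23]
dequeue()->23, []
enqueue(4) -> [4]
enqueue(17) -> [4, 17]

Final queue: [4, 17]


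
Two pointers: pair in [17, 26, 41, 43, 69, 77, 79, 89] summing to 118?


lo=0(17)+hi=7(89)=106
lo=1(26)+hi=7(89)=115
lo=2(41)+hi=7(89)=130
lo=2(41)+hi=6(79)=120
lo=2(41)+hi=5(77)=118

Yes: 41+77=118


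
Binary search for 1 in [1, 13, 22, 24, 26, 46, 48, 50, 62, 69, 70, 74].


Step 1: lo=0, hi=11, mid=5, val=46
Step 2: lo=0, hi=4, mid=2, val=22
Step 3: lo=0, hi=1, mid=0, val=1

Found at index 0


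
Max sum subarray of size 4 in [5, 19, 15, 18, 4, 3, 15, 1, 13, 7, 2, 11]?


[0:4]: 57
[1:5]: 56
[2:6]: 40
[3:7]: 40
[4:8]: 23
[5:9]: 32
[6:10]: 36
[7:11]: 23
[8:12]: 33

Max: 57 at [0:4]


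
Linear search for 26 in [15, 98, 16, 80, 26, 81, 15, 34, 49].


i=0: 15!=26
i=1: 98!=26
i=2: 16!=26
i=3: 80!=26
i=4: 26==26 found!

Found at 4, 5 comps


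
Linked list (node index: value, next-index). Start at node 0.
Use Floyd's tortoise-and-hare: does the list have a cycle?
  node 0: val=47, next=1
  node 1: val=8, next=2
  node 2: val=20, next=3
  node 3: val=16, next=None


Floyd's tortoise (slow, +1) and hare (fast, +2):
  init: slow=0, fast=0
  step 1: slow=1, fast=2
  step 2: fast 2->3->None, no cycle

Cycle: no


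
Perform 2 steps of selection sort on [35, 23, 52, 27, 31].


Initial: [35, 23, 52, 27, 31]
Step 1: min=23 at 1
  Swap: [23, 35, 52, 27, 31]
Step 2: min=27 at 3
  Swap: [23, 27, 52, 35, 31]

After 2 steps: [23, 27, 52, 35, 31]


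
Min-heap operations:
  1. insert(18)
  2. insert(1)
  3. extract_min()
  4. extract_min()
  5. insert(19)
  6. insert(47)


insert(18) -> [18]
insert(1) -> [1, 18]
extract_min()->1, [18]
extract_min()->18, []
insert(19) -> [19]
insert(47) -> [19, 47]

Final heap: [19, 47]


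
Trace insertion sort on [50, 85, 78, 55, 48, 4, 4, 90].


Initial: [50, 85, 78, 55, 48, 4, 4, 90]
Insert 85: [50, 85, 78, 55, 48, 4, 4, 90]
Insert 78: [50, 78, 85, 55, 48, 4, 4, 90]
Insert 55: [50, 55, 78, 85, 48, 4, 4, 90]
Insert 48: [48, 50, 55, 78, 85, 4, 4, 90]
Insert 4: [4, 48, 50, 55, 78, 85, 4, 90]
Insert 4: [4, 4, 48, 50, 55, 78, 85, 90]
Insert 90: [4, 4, 48, 50, 55, 78, 85, 90]

Sorted: [4, 4, 48, 50, 55, 78, 85, 90]


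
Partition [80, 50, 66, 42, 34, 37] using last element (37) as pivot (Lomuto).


Pivot: 37
  34 <= 37: swap -> [34, 50, 66, 42, 80, 37]
Place pivot at 1: [34, 37, 66, 42, 80, 50]

Partitioned: [34, 37, 66, 42, 80, 50]


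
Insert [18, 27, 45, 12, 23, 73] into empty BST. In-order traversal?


Insert 18: root
Insert 27: R from 18
Insert 45: R from 18 -> R from 27
Insert 12: L from 18
Insert 23: R from 18 -> L from 27
Insert 73: R from 18 -> R from 27 -> R from 45

In-order: [12, 18, 23, 27, 45, 73]


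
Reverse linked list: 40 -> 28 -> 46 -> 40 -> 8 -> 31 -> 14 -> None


Step 1: curr=40, set curr.next=prev(None) | reversed so far: 40
Step 2: curr=28, set curr.next=prev(40) | reversed so far: 28 -> 40
Step 3: curr=46, set curr.next=prev(28) | reversed so far: 46 -> 28 -> 40
Step 4: curr=40, set curr.next=prev(46) | reversed so far: 40 -> 46 -> 28 -> 40
Step 5: curr=8, set curr.next=prev(40) | reversed so far: 8 -> 40 -> 46 -> 28 -> 40
Step 6: curr=31, set curr.next=prev(8) | reversed so far: 31 -> 8 -> 40 -> 46 -> 28 -> 40
Step 7: curr=14, set curr.next=prev(31) | reversed so far: 14 -> 31 -> 8 -> 40 -> 46 -> 28 -> 40

14 -> 31 -> 8 -> 40 -> 46 -> 28 -> 40 -> None


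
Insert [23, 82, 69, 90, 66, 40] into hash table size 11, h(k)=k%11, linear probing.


Insert 23: h=1 -> slot 1
Insert 82: h=5 -> slot 5
Insert 69: h=3 -> slot 3
Insert 90: h=2 -> slot 2
Insert 66: h=0 -> slot 0
Insert 40: h=7 -> slot 7

Table: [66, 23, 90, 69, None, 82, None, 40, None, None, None]


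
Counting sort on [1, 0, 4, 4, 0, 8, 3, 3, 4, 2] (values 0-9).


Input: [1, 0, 4, 4, 0, 8, 3, 3, 4, 2]
Counts: [2, 1, 1, 2, 3, 0, 0, 0, 1, 0]

Sorted: [0, 0, 1, 2, 3, 3, 4, 4, 4, 8]


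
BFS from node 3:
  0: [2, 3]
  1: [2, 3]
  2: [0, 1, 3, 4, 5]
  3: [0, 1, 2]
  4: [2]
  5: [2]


Visit 3, enqueue [0, 1, 2]
Visit 0, enqueue []
Visit 1, enqueue []
Visit 2, enqueue [4, 5]
Visit 4, enqueue []
Visit 5, enqueue []

BFS order: [3, 0, 1, 2, 4, 5]


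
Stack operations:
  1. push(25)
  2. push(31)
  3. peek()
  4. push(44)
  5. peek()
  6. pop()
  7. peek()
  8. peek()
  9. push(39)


push(25) -> [25]
push(31) -> [25, 31]
peek()->31
push(44) -> [25, 31, 44]
peek()->44
pop()->44, [25, 31]
peek()->31
peek()->31
push(39) -> [25, 31, 39]

Final stack: [25, 31, 39]


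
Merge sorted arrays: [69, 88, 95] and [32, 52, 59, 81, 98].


Take 32 from B
Take 52 from B
Take 59 from B
Take 69 from A
Take 81 from B
Take 88 from A
Take 95 from A

Merged: [32, 52, 59, 69, 81, 88, 95, 98]


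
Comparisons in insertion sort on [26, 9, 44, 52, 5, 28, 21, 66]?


Algorithm: insertion sort
Input: [26, 9, 44, 52, 5, 28, 21, 66]
Sorted: [5, 9, 21, 26, 28, 44, 52, 66]

16


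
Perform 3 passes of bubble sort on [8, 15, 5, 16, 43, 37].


Initial: [8, 15, 5, 16, 43, 37]
Pass 1: [8, 5, 15, 16, 37, 43] (2 swaps)
Pass 2: [5, 8, 15, 16, 37, 43] (1 swaps)
Pass 3: [5, 8, 15, 16, 37, 43] (0 swaps)

After 3 passes: [5, 8, 15, 16, 37, 43]


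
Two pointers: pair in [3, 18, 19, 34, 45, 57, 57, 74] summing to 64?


lo=0(3)+hi=7(74)=77
lo=0(3)+hi=6(57)=60
lo=1(18)+hi=6(57)=75
lo=1(18)+hi=5(57)=75
lo=1(18)+hi=4(45)=63
lo=2(19)+hi=4(45)=64

Yes: 19+45=64


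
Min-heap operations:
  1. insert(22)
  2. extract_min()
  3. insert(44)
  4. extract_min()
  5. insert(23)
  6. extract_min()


insert(22) -> [22]
extract_min()->22, []
insert(44) -> [44]
extract_min()->44, []
insert(23) -> [23]
extract_min()->23, []

Final heap: []


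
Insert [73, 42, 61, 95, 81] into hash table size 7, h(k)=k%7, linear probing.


Insert 73: h=3 -> slot 3
Insert 42: h=0 -> slot 0
Insert 61: h=5 -> slot 5
Insert 95: h=4 -> slot 4
Insert 81: h=4, 2 probes -> slot 6

Table: [42, None, None, 73, 95, 61, 81]


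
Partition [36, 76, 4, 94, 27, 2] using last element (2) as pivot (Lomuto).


Pivot: 2
Place pivot at 0: [2, 76, 4, 94, 27, 36]

Partitioned: [2, 76, 4, 94, 27, 36]


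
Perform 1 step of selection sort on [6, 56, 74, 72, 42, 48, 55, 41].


Initial: [6, 56, 74, 72, 42, 48, 55, 41]
Step 1: min=6 at 0
  Swap: [6, 56, 74, 72, 42, 48, 55, 41]

After 1 step: [6, 56, 74, 72, 42, 48, 55, 41]


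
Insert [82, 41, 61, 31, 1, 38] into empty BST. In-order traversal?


Insert 82: root
Insert 41: L from 82
Insert 61: L from 82 -> R from 41
Insert 31: L from 82 -> L from 41
Insert 1: L from 82 -> L from 41 -> L from 31
Insert 38: L from 82 -> L from 41 -> R from 31

In-order: [1, 31, 38, 41, 61, 82]


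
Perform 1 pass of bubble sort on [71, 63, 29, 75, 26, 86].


Initial: [71, 63, 29, 75, 26, 86]
Pass 1: [63, 29, 71, 26, 75, 86] (3 swaps)

After 1 pass: [63, 29, 71, 26, 75, 86]


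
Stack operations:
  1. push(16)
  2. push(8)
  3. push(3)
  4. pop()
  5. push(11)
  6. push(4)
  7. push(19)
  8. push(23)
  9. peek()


push(16) -> [16]
push(8) -> [16, 8]
push(3) -> [16, 8, 3]
pop()->3, [16, 8]
push(11) -> [16, 8, 11]
push(4) -> [16, 8, 11, 4]
push(19) -> [16, 8, 11, 4, 19]
push(23) -> [16, 8, 11, 4, 19, 23]
peek()->23

Final stack: [16, 8, 11, 4, 19, 23]


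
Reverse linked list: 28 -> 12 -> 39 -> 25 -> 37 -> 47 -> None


Step 1: curr=28, set curr.next=prev(None) | reversed so far: 28
Step 2: curr=12, set curr.next=prev(28) | reversed so far: 12 -> 28
Step 3: curr=39, set curr.next=prev(12) | reversed so far: 39 -> 12 -> 28
Step 4: curr=25, set curr.next=prev(39) | reversed so far: 25 -> 39 -> 12 -> 28
Step 5: curr=37, set curr.next=prev(25) | reversed so far: 37 -> 25 -> 39 -> 12 -> 28
Step 6: curr=47, set curr.next=prev(37) | reversed so far: 47 -> 37 -> 25 -> 39 -> 12 -> 28

47 -> 37 -> 25 -> 39 -> 12 -> 28 -> None


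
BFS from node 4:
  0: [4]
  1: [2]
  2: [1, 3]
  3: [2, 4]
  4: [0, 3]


Visit 4, enqueue [0, 3]
Visit 0, enqueue []
Visit 3, enqueue [2]
Visit 2, enqueue [1]
Visit 1, enqueue []

BFS order: [4, 0, 3, 2, 1]


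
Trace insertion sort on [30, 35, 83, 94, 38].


Initial: [30, 35, 83, 94, 38]
Insert 35: [30, 35, 83, 94, 38]
Insert 83: [30, 35, 83, 94, 38]
Insert 94: [30, 35, 83, 94, 38]
Insert 38: [30, 35, 38, 83, 94]

Sorted: [30, 35, 38, 83, 94]


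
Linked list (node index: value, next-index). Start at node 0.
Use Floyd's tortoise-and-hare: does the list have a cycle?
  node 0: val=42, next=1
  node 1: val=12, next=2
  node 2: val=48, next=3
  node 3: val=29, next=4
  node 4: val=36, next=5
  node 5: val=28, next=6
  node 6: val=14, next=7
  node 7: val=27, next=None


Floyd's tortoise (slow, +1) and hare (fast, +2):
  init: slow=0, fast=0
  step 1: slow=1, fast=2
  step 2: slow=2, fast=4
  step 3: slow=3, fast=6
  step 4: fast 6->7->None, no cycle

Cycle: no


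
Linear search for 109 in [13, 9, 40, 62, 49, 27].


i=0: 13!=109
i=1: 9!=109
i=2: 40!=109
i=3: 62!=109
i=4: 49!=109
i=5: 27!=109

Not found, 6 comps


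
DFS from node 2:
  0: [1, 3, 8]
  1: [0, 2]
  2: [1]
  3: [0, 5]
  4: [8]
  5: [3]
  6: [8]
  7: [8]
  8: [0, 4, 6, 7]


Visit 2, push [1]
Visit 1, push [0]
Visit 0, push [8, 3]
Visit 3, push [5]
Visit 5, push []
Visit 8, push [7, 6, 4]
Visit 4, push []
Visit 6, push []
Visit 7, push []

DFS order: [2, 1, 0, 3, 5, 8, 4, 6, 7]


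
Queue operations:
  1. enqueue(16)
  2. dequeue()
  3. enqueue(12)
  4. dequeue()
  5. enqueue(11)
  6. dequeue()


enqueue(16) -> [16]
dequeue()->16, []
enqueue(12) -> [12]
dequeue()->12, []
enqueue(11) -> [11]
dequeue()->11, []

Final queue: []


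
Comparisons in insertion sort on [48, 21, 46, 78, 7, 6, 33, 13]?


Algorithm: insertion sort
Input: [48, 21, 46, 78, 7, 6, 33, 13]
Sorted: [6, 7, 13, 21, 33, 46, 48, 78]

23


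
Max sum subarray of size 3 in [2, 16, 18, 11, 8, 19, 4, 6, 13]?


[0:3]: 36
[1:4]: 45
[2:5]: 37
[3:6]: 38
[4:7]: 31
[5:8]: 29
[6:9]: 23

Max: 45 at [1:4]


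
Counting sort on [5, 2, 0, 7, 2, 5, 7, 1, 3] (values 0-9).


Input: [5, 2, 0, 7, 2, 5, 7, 1, 3]
Counts: [1, 1, 2, 1, 0, 2, 0, 2, 0, 0]

Sorted: [0, 1, 2, 2, 3, 5, 5, 7, 7]


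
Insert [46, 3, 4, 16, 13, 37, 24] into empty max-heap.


Insert 46: [46]
Insert 3: [46, 3]
Insert 4: [46, 3, 4]
Insert 16: [46, 16, 4, 3]
Insert 13: [46, 16, 4, 3, 13]
Insert 37: [46, 16, 37, 3, 13, 4]
Insert 24: [46, 16, 37, 3, 13, 4, 24]

Final heap: [46, 16, 37, 3, 13, 4, 24]


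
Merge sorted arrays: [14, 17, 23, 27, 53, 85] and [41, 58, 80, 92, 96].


Take 14 from A
Take 17 from A
Take 23 from A
Take 27 from A
Take 41 from B
Take 53 from A
Take 58 from B
Take 80 from B
Take 85 from A

Merged: [14, 17, 23, 27, 41, 53, 58, 80, 85, 92, 96]


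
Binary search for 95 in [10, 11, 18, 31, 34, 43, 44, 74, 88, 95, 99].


Step 1: lo=0, hi=10, mid=5, val=43
Step 2: lo=6, hi=10, mid=8, val=88
Step 3: lo=9, hi=10, mid=9, val=95

Found at index 9


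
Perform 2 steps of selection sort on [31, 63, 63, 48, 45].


Initial: [31, 63, 63, 48, 45]
Step 1: min=31 at 0
  Swap: [31, 63, 63, 48, 45]
Step 2: min=45 at 4
  Swap: [31, 45, 63, 48, 63]

After 2 steps: [31, 45, 63, 48, 63]


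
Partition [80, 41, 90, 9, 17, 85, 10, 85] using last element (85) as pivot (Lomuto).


Pivot: 85
  80 <= 85: advance i (no swap)
  41 <= 85: advance i (no swap)
  9 <= 85: swap -> [80, 41, 9, 90, 17, 85, 10, 85]
  17 <= 85: swap -> [80, 41, 9, 17, 90, 85, 10, 85]
  85 <= 85: swap -> [80, 41, 9, 17, 85, 90, 10, 85]
  10 <= 85: swap -> [80, 41, 9, 17, 85, 10, 90, 85]
Place pivot at 6: [80, 41, 9, 17, 85, 10, 85, 90]

Partitioned: [80, 41, 9, 17, 85, 10, 85, 90]


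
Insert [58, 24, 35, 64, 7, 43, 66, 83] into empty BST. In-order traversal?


Insert 58: root
Insert 24: L from 58
Insert 35: L from 58 -> R from 24
Insert 64: R from 58
Insert 7: L from 58 -> L from 24
Insert 43: L from 58 -> R from 24 -> R from 35
Insert 66: R from 58 -> R from 64
Insert 83: R from 58 -> R from 64 -> R from 66

In-order: [7, 24, 35, 43, 58, 64, 66, 83]


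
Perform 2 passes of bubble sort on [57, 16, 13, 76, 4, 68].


Initial: [57, 16, 13, 76, 4, 68]
Pass 1: [16, 13, 57, 4, 68, 76] (4 swaps)
Pass 2: [13, 16, 4, 57, 68, 76] (2 swaps)

After 2 passes: [13, 16, 4, 57, 68, 76]


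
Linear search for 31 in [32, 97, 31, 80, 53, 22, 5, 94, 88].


i=0: 32!=31
i=1: 97!=31
i=2: 31==31 found!

Found at 2, 3 comps


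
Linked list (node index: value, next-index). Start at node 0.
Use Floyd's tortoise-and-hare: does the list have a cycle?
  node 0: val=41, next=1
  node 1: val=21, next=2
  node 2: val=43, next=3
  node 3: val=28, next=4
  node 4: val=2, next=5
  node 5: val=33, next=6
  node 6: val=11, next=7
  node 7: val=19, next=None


Floyd's tortoise (slow, +1) and hare (fast, +2):
  init: slow=0, fast=0
  step 1: slow=1, fast=2
  step 2: slow=2, fast=4
  step 3: slow=3, fast=6
  step 4: fast 6->7->None, no cycle

Cycle: no


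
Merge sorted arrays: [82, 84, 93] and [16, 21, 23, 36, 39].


Take 16 from B
Take 21 from B
Take 23 from B
Take 36 from B
Take 39 from B

Merged: [16, 21, 23, 36, 39, 82, 84, 93]


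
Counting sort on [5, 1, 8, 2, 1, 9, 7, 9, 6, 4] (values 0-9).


Input: [5, 1, 8, 2, 1, 9, 7, 9, 6, 4]
Counts: [0, 2, 1, 0, 1, 1, 1, 1, 1, 2]

Sorted: [1, 1, 2, 4, 5, 6, 7, 8, 9, 9]


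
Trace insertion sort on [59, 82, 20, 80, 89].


Initial: [59, 82, 20, 80, 89]
Insert 82: [59, 82, 20, 80, 89]
Insert 20: [20, 59, 82, 80, 89]
Insert 80: [20, 59, 80, 82, 89]
Insert 89: [20, 59, 80, 82, 89]

Sorted: [20, 59, 80, 82, 89]


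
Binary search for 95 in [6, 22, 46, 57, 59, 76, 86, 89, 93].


Step 1: lo=0, hi=8, mid=4, val=59
Step 2: lo=5, hi=8, mid=6, val=86
Step 3: lo=7, hi=8, mid=7, val=89
Step 4: lo=8, hi=8, mid=8, val=93

Not found


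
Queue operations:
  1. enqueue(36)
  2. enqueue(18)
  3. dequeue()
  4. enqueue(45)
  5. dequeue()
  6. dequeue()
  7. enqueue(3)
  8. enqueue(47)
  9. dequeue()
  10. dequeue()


enqueue(36) -> [36]
enqueue(18) -> [36, 18]
dequeue()->36, [18]
enqueue(45) -> [18, 45]
dequeue()->18, [45]
dequeue()->45, []
enqueue(3) -> [3]
enqueue(47) -> [3, 47]
dequeue()->3, [47]
dequeue()->47, []

Final queue: []


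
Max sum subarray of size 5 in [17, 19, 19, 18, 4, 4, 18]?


[0:5]: 77
[1:6]: 64
[2:7]: 63

Max: 77 at [0:5]


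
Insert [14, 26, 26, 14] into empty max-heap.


Insert 14: [14]
Insert 26: [26, 14]
Insert 26: [26, 14, 26]
Insert 14: [26, 14, 26, 14]

Final heap: [26, 14, 26, 14]


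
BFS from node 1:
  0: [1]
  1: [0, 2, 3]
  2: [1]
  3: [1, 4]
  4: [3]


Visit 1, enqueue [0, 2, 3]
Visit 0, enqueue []
Visit 2, enqueue []
Visit 3, enqueue [4]
Visit 4, enqueue []

BFS order: [1, 0, 2, 3, 4]


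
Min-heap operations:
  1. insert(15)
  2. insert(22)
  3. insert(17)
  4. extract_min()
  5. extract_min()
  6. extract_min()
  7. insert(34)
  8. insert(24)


insert(15) -> [15]
insert(22) -> [15, 22]
insert(17) -> [15, 22, 17]
extract_min()->15, [17, 22]
extract_min()->17, [22]
extract_min()->22, []
insert(34) -> [34]
insert(24) -> [24, 34]

Final heap: [24, 34]


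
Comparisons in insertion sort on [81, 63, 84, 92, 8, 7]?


Algorithm: insertion sort
Input: [81, 63, 84, 92, 8, 7]
Sorted: [7, 8, 63, 81, 84, 92]

12


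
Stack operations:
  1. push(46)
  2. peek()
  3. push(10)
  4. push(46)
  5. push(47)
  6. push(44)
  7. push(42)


push(46) -> [46]
peek()->46
push(10) -> [46, 10]
push(46) -> [46, 10, 46]
push(47) -> [46, 10, 46, 47]
push(44) -> [46, 10, 46, 47, 44]
push(42) -> [46, 10, 46, 47, 44, 42]

Final stack: [46, 10, 46, 47, 44, 42]


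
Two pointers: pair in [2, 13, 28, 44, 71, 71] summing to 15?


lo=0(2)+hi=5(71)=73
lo=0(2)+hi=4(71)=73
lo=0(2)+hi=3(44)=46
lo=0(2)+hi=2(28)=30
lo=0(2)+hi=1(13)=15

Yes: 2+13=15


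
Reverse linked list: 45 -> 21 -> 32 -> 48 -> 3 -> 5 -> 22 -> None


Step 1: curr=45, set curr.next=prev(None) | reversed so far: 45
Step 2: curr=21, set curr.next=prev(45) | reversed so far: 21 -> 45
Step 3: curr=32, set curr.next=prev(21) | reversed so far: 32 -> 21 -> 45
Step 4: curr=48, set curr.next=prev(32) | reversed so far: 48 -> 32 -> 21 -> 45
Step 5: curr=3, set curr.next=prev(48) | reversed so far: 3 -> 48 -> 32 -> 21 -> 45
Step 6: curr=5, set curr.next=prev(3) | reversed so far: 5 -> 3 -> 48 -> 32 -> 21 -> 45
Step 7: curr=22, set curr.next=prev(5) | reversed so far: 22 -> 5 -> 3 -> 48 -> 32 -> 21 -> 45

22 -> 5 -> 3 -> 48 -> 32 -> 21 -> 45 -> None


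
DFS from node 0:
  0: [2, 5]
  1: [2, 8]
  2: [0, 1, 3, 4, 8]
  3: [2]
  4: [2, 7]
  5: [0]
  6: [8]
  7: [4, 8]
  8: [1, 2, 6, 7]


Visit 0, push [5, 2]
Visit 2, push [8, 4, 3, 1]
Visit 1, push [8]
Visit 8, push [7, 6]
Visit 6, push []
Visit 7, push [4]
Visit 4, push []
Visit 3, push []
Visit 5, push []

DFS order: [0, 2, 1, 8, 6, 7, 4, 3, 5]


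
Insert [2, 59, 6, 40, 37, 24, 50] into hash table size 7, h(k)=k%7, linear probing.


Insert 2: h=2 -> slot 2
Insert 59: h=3 -> slot 3
Insert 6: h=6 -> slot 6
Insert 40: h=5 -> slot 5
Insert 37: h=2, 2 probes -> slot 4
Insert 24: h=3, 4 probes -> slot 0
Insert 50: h=1 -> slot 1

Table: [24, 50, 2, 59, 37, 40, 6]


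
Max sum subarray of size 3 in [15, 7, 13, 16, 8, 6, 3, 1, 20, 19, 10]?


[0:3]: 35
[1:4]: 36
[2:5]: 37
[3:6]: 30
[4:7]: 17
[5:8]: 10
[6:9]: 24
[7:10]: 40
[8:11]: 49

Max: 49 at [8:11]


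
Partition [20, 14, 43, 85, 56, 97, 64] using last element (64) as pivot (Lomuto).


Pivot: 64
  20 <= 64: advance i (no swap)
  14 <= 64: advance i (no swap)
  43 <= 64: advance i (no swap)
  56 <= 64: swap -> [20, 14, 43, 56, 85, 97, 64]
Place pivot at 4: [20, 14, 43, 56, 64, 97, 85]

Partitioned: [20, 14, 43, 56, 64, 97, 85]


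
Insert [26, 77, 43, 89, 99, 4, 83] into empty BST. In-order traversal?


Insert 26: root
Insert 77: R from 26
Insert 43: R from 26 -> L from 77
Insert 89: R from 26 -> R from 77
Insert 99: R from 26 -> R from 77 -> R from 89
Insert 4: L from 26
Insert 83: R from 26 -> R from 77 -> L from 89

In-order: [4, 26, 43, 77, 83, 89, 99]


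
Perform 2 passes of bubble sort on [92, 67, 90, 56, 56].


Initial: [92, 67, 90, 56, 56]
Pass 1: [67, 90, 56, 56, 92] (4 swaps)
Pass 2: [67, 56, 56, 90, 92] (2 swaps)

After 2 passes: [67, 56, 56, 90, 92]


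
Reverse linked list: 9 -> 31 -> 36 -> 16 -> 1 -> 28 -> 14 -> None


Step 1: curr=9, set curr.next=prev(None) | reversed so far: 9
Step 2: curr=31, set curr.next=prev(9) | reversed so far: 31 -> 9
Step 3: curr=36, set curr.next=prev(31) | reversed so far: 36 -> 31 -> 9
Step 4: curr=16, set curr.next=prev(36) | reversed so far: 16 -> 36 -> 31 -> 9
Step 5: curr=1, set curr.next=prev(16) | reversed so far: 1 -> 16 -> 36 -> 31 -> 9
Step 6: curr=28, set curr.next=prev(1) | reversed so far: 28 -> 1 -> 16 -> 36 -> 31 -> 9
Step 7: curr=14, set curr.next=prev(28) | reversed so far: 14 -> 28 -> 1 -> 16 -> 36 -> 31 -> 9

14 -> 28 -> 1 -> 16 -> 36 -> 31 -> 9 -> None


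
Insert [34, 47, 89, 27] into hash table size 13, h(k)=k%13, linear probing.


Insert 34: h=8 -> slot 8
Insert 47: h=8, 1 probes -> slot 9
Insert 89: h=11 -> slot 11
Insert 27: h=1 -> slot 1

Table: [None, 27, None, None, None, None, None, None, 34, 47, None, 89, None]


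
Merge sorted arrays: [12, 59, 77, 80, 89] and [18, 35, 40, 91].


Take 12 from A
Take 18 from B
Take 35 from B
Take 40 from B
Take 59 from A
Take 77 from A
Take 80 from A
Take 89 from A

Merged: [12, 18, 35, 40, 59, 77, 80, 89, 91]


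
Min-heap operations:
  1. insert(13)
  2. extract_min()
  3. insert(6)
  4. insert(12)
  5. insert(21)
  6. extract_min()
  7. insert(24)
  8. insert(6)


insert(13) -> [13]
extract_min()->13, []
insert(6) -> [6]
insert(12) -> [6, 12]
insert(21) -> [6, 12, 21]
extract_min()->6, [12, 21]
insert(24) -> [12, 21, 24]
insert(6) -> [6, 12, 24, 21]

Final heap: [6, 12, 24, 21]


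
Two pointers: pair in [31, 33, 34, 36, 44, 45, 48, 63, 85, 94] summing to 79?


lo=0(31)+hi=9(94)=125
lo=0(31)+hi=8(85)=116
lo=0(31)+hi=7(63)=94
lo=0(31)+hi=6(48)=79

Yes: 31+48=79


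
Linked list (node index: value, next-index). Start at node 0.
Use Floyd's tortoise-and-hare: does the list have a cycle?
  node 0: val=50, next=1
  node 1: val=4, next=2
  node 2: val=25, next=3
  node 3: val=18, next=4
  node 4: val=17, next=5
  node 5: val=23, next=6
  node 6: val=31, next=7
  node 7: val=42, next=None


Floyd's tortoise (slow, +1) and hare (fast, +2):
  init: slow=0, fast=0
  step 1: slow=1, fast=2
  step 2: slow=2, fast=4
  step 3: slow=3, fast=6
  step 4: fast 6->7->None, no cycle

Cycle: no


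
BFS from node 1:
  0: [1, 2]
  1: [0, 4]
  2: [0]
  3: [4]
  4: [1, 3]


Visit 1, enqueue [0, 4]
Visit 0, enqueue [2]
Visit 4, enqueue [3]
Visit 2, enqueue []
Visit 3, enqueue []

BFS order: [1, 0, 4, 2, 3]


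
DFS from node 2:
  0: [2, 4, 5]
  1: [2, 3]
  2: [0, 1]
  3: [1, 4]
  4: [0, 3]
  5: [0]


Visit 2, push [1, 0]
Visit 0, push [5, 4]
Visit 4, push [3]
Visit 3, push [1]
Visit 1, push []
Visit 5, push []

DFS order: [2, 0, 4, 3, 1, 5]


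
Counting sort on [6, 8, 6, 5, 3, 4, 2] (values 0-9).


Input: [6, 8, 6, 5, 3, 4, 2]
Counts: [0, 0, 1, 1, 1, 1, 2, 0, 1, 0]

Sorted: [2, 3, 4, 5, 6, 6, 8]


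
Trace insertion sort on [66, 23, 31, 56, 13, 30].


Initial: [66, 23, 31, 56, 13, 30]
Insert 23: [23, 66, 31, 56, 13, 30]
Insert 31: [23, 31, 66, 56, 13, 30]
Insert 56: [23, 31, 56, 66, 13, 30]
Insert 13: [13, 23, 31, 56, 66, 30]
Insert 30: [13, 23, 30, 31, 56, 66]

Sorted: [13, 23, 30, 31, 56, 66]


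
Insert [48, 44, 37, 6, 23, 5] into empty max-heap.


Insert 48: [48]
Insert 44: [48, 44]
Insert 37: [48, 44, 37]
Insert 6: [48, 44, 37, 6]
Insert 23: [48, 44, 37, 6, 23]
Insert 5: [48, 44, 37, 6, 23, 5]

Final heap: [48, 44, 37, 6, 23, 5]


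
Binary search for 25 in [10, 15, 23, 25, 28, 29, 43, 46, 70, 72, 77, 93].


Step 1: lo=0, hi=11, mid=5, val=29
Step 2: lo=0, hi=4, mid=2, val=23
Step 3: lo=3, hi=4, mid=3, val=25

Found at index 3


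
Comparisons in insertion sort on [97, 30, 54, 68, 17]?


Algorithm: insertion sort
Input: [97, 30, 54, 68, 17]
Sorted: [17, 30, 54, 68, 97]

9


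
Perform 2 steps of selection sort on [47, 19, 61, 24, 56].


Initial: [47, 19, 61, 24, 56]
Step 1: min=19 at 1
  Swap: [19, 47, 61, 24, 56]
Step 2: min=24 at 3
  Swap: [19, 24, 61, 47, 56]

After 2 steps: [19, 24, 61, 47, 56]


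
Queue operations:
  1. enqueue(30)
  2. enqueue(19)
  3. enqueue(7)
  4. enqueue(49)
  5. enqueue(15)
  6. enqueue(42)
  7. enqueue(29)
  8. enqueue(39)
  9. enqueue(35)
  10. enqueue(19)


enqueue(30) -> [30]
enqueue(19) -> [30, 19]
enqueue(7) -> [30, 19, 7]
enqueue(49) -> [30, 19, 7, 49]
enqueue(15) -> [30, 19, 7, 49, 15]
enqueue(42) -> [30, 19, 7, 49, 15, 42]
enqueue(29) -> [30, 19, 7, 49, 15, 42, 29]
enqueue(39) -> [30, 19, 7, 49, 15, 42, 29, 39]
enqueue(35) -> [30, 19, 7, 49, 15, 42, 29, 39, 35]
enqueue(19) -> [30, 19, 7, 49, 15, 42, 29, 39, 35, 19]

Final queue: [30, 19, 7, 49, 15, 42, 29, 39, 35, 19]


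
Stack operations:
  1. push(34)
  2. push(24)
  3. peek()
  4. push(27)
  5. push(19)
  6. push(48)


push(34) -> [34]
push(24) -> [34, 24]
peek()->24
push(27) -> [34, 24, 27]
push(19) -> [34, 24, 27, 19]
push(48) -> [34, 24, 27, 19, 48]

Final stack: [34, 24, 27, 19, 48]


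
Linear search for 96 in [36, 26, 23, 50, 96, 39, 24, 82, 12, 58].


i=0: 36!=96
i=1: 26!=96
i=2: 23!=96
i=3: 50!=96
i=4: 96==96 found!

Found at 4, 5 comps


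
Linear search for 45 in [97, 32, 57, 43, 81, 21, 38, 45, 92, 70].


i=0: 97!=45
i=1: 32!=45
i=2: 57!=45
i=3: 43!=45
i=4: 81!=45
i=5: 21!=45
i=6: 38!=45
i=7: 45==45 found!

Found at 7, 8 comps


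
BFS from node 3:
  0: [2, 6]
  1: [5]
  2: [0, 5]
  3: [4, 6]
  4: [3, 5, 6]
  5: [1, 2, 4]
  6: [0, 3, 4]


Visit 3, enqueue [4, 6]
Visit 4, enqueue [5]
Visit 6, enqueue [0]
Visit 5, enqueue [1, 2]
Visit 0, enqueue []
Visit 1, enqueue []
Visit 2, enqueue []

BFS order: [3, 4, 6, 5, 0, 1, 2]


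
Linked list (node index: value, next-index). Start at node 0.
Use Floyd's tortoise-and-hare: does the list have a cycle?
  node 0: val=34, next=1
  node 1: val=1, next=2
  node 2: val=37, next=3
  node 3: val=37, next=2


Floyd's tortoise (slow, +1) and hare (fast, +2):
  init: slow=0, fast=0
  step 1: slow=1, fast=2
  step 2: slow=2, fast=2
  slow == fast at node 2: cycle detected

Cycle: yes


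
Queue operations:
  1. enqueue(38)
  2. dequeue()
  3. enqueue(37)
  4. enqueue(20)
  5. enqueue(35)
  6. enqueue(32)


enqueue(38) -> [38]
dequeue()->38, []
enqueue(37) -> [37]
enqueue(20) -> [37, 20]
enqueue(35) -> [37, 20, 35]
enqueue(32) -> [37, 20, 35, 32]

Final queue: [37, 20, 35, 32]


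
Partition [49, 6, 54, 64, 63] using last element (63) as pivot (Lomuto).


Pivot: 63
  49 <= 63: advance i (no swap)
  6 <= 63: advance i (no swap)
  54 <= 63: advance i (no swap)
Place pivot at 3: [49, 6, 54, 63, 64]

Partitioned: [49, 6, 54, 63, 64]


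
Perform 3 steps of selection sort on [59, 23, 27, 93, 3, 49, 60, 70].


Initial: [59, 23, 27, 93, 3, 49, 60, 70]
Step 1: min=3 at 4
  Swap: [3, 23, 27, 93, 59, 49, 60, 70]
Step 2: min=23 at 1
  Swap: [3, 23, 27, 93, 59, 49, 60, 70]
Step 3: min=27 at 2
  Swap: [3, 23, 27, 93, 59, 49, 60, 70]

After 3 steps: [3, 23, 27, 93, 59, 49, 60, 70]


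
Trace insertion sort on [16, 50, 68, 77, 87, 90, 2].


Initial: [16, 50, 68, 77, 87, 90, 2]
Insert 50: [16, 50, 68, 77, 87, 90, 2]
Insert 68: [16, 50, 68, 77, 87, 90, 2]
Insert 77: [16, 50, 68, 77, 87, 90, 2]
Insert 87: [16, 50, 68, 77, 87, 90, 2]
Insert 90: [16, 50, 68, 77, 87, 90, 2]
Insert 2: [2, 16, 50, 68, 77, 87, 90]

Sorted: [2, 16, 50, 68, 77, 87, 90]


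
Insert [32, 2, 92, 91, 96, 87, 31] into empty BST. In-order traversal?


Insert 32: root
Insert 2: L from 32
Insert 92: R from 32
Insert 91: R from 32 -> L from 92
Insert 96: R from 32 -> R from 92
Insert 87: R from 32 -> L from 92 -> L from 91
Insert 31: L from 32 -> R from 2

In-order: [2, 31, 32, 87, 91, 92, 96]


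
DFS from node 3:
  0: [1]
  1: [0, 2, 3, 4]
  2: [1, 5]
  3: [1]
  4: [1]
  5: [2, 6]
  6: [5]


Visit 3, push [1]
Visit 1, push [4, 2, 0]
Visit 0, push []
Visit 2, push [5]
Visit 5, push [6]
Visit 6, push []
Visit 4, push []

DFS order: [3, 1, 0, 2, 5, 6, 4]


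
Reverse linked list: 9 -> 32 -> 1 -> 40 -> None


Step 1: curr=9, set curr.next=prev(None) | reversed so far: 9
Step 2: curr=32, set curr.next=prev(9) | reversed so far: 32 -> 9
Step 3: curr=1, set curr.next=prev(32) | reversed so far: 1 -> 32 -> 9
Step 4: curr=40, set curr.next=prev(1) | reversed so far: 40 -> 1 -> 32 -> 9

40 -> 1 -> 32 -> 9 -> None


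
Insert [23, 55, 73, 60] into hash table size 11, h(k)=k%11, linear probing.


Insert 23: h=1 -> slot 1
Insert 55: h=0 -> slot 0
Insert 73: h=7 -> slot 7
Insert 60: h=5 -> slot 5

Table: [55, 23, None, None, None, 60, None, 73, None, None, None]


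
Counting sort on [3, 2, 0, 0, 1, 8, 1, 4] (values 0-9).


Input: [3, 2, 0, 0, 1, 8, 1, 4]
Counts: [2, 2, 1, 1, 1, 0, 0, 0, 1, 0]

Sorted: [0, 0, 1, 1, 2, 3, 4, 8]


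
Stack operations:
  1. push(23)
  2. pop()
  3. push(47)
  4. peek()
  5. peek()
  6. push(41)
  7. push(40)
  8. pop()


push(23) -> [23]
pop()->23, []
push(47) -> [47]
peek()->47
peek()->47
push(41) -> [47, 41]
push(40) -> [47, 41, 40]
pop()->40, [47, 41]

Final stack: [47, 41]


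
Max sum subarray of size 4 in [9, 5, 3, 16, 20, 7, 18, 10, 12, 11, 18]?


[0:4]: 33
[1:5]: 44
[2:6]: 46
[3:7]: 61
[4:8]: 55
[5:9]: 47
[6:10]: 51
[7:11]: 51

Max: 61 at [3:7]


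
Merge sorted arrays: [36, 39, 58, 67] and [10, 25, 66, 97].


Take 10 from B
Take 25 from B
Take 36 from A
Take 39 from A
Take 58 from A
Take 66 from B
Take 67 from A

Merged: [10, 25, 36, 39, 58, 66, 67, 97]


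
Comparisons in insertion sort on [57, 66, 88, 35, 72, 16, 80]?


Algorithm: insertion sort
Input: [57, 66, 88, 35, 72, 16, 80]
Sorted: [16, 35, 57, 66, 72, 80, 88]

14


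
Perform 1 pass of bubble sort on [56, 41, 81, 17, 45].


Initial: [56, 41, 81, 17, 45]
Pass 1: [41, 56, 17, 45, 81] (3 swaps)

After 1 pass: [41, 56, 17, 45, 81]


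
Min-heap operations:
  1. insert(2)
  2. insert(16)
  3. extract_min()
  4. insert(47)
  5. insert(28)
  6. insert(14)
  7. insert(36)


insert(2) -> [2]
insert(16) -> [2, 16]
extract_min()->2, [16]
insert(47) -> [16, 47]
insert(28) -> [16, 47, 28]
insert(14) -> [14, 16, 28, 47]
insert(36) -> [14, 16, 28, 47, 36]

Final heap: [14, 16, 28, 47, 36]


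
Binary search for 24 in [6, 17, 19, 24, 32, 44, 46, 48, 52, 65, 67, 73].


Step 1: lo=0, hi=11, mid=5, val=44
Step 2: lo=0, hi=4, mid=2, val=19
Step 3: lo=3, hi=4, mid=3, val=24

Found at index 3


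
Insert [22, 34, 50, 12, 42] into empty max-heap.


Insert 22: [22]
Insert 34: [34, 22]
Insert 50: [50, 22, 34]
Insert 12: [50, 22, 34, 12]
Insert 42: [50, 42, 34, 12, 22]

Final heap: [50, 42, 34, 12, 22]


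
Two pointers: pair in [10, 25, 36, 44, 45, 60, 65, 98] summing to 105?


lo=0(10)+hi=7(98)=108
lo=0(10)+hi=6(65)=75
lo=1(25)+hi=6(65)=90
lo=2(36)+hi=6(65)=101
lo=3(44)+hi=6(65)=109
lo=3(44)+hi=5(60)=104
lo=4(45)+hi=5(60)=105

Yes: 45+60=105


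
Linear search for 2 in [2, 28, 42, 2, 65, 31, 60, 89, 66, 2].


i=0: 2==2 found!

Found at 0, 1 comps


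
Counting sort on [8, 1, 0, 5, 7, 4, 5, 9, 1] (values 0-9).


Input: [8, 1, 0, 5, 7, 4, 5, 9, 1]
Counts: [1, 2, 0, 0, 1, 2, 0, 1, 1, 1]

Sorted: [0, 1, 1, 4, 5, 5, 7, 8, 9]


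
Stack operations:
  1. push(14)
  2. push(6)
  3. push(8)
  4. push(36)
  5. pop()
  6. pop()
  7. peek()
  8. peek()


push(14) -> [14]
push(6) -> [14, 6]
push(8) -> [14, 6, 8]
push(36) -> [14, 6, 8, 36]
pop()->36, [14, 6, 8]
pop()->8, [14, 6]
peek()->6
peek()->6

Final stack: [14, 6]


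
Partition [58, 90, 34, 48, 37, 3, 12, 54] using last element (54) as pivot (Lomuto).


Pivot: 54
  34 <= 54: swap -> [34, 90, 58, 48, 37, 3, 12, 54]
  48 <= 54: swap -> [34, 48, 58, 90, 37, 3, 12, 54]
  37 <= 54: swap -> [34, 48, 37, 90, 58, 3, 12, 54]
  3 <= 54: swap -> [34, 48, 37, 3, 58, 90, 12, 54]
  12 <= 54: swap -> [34, 48, 37, 3, 12, 90, 58, 54]
Place pivot at 5: [34, 48, 37, 3, 12, 54, 58, 90]

Partitioned: [34, 48, 37, 3, 12, 54, 58, 90]


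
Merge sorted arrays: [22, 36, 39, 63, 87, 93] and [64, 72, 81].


Take 22 from A
Take 36 from A
Take 39 from A
Take 63 from A
Take 64 from B
Take 72 from B
Take 81 from B

Merged: [22, 36, 39, 63, 64, 72, 81, 87, 93]


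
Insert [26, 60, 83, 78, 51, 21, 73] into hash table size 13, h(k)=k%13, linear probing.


Insert 26: h=0 -> slot 0
Insert 60: h=8 -> slot 8
Insert 83: h=5 -> slot 5
Insert 78: h=0, 1 probes -> slot 1
Insert 51: h=12 -> slot 12
Insert 21: h=8, 1 probes -> slot 9
Insert 73: h=8, 2 probes -> slot 10

Table: [26, 78, None, None, None, 83, None, None, 60, 21, 73, None, 51]


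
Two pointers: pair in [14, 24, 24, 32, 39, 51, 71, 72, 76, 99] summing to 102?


lo=0(14)+hi=9(99)=113
lo=0(14)+hi=8(76)=90
lo=1(24)+hi=8(76)=100
lo=2(24)+hi=8(76)=100
lo=3(32)+hi=8(76)=108
lo=3(32)+hi=7(72)=104
lo=3(32)+hi=6(71)=103
lo=3(32)+hi=5(51)=83
lo=4(39)+hi=5(51)=90

No pair found


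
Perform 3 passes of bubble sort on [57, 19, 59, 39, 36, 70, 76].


Initial: [57, 19, 59, 39, 36, 70, 76]
Pass 1: [19, 57, 39, 36, 59, 70, 76] (3 swaps)
Pass 2: [19, 39, 36, 57, 59, 70, 76] (2 swaps)
Pass 3: [19, 36, 39, 57, 59, 70, 76] (1 swaps)

After 3 passes: [19, 36, 39, 57, 59, 70, 76]


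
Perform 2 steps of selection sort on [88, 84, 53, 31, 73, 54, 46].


Initial: [88, 84, 53, 31, 73, 54, 46]
Step 1: min=31 at 3
  Swap: [31, 84, 53, 88, 73, 54, 46]
Step 2: min=46 at 6
  Swap: [31, 46, 53, 88, 73, 54, 84]

After 2 steps: [31, 46, 53, 88, 73, 54, 84]


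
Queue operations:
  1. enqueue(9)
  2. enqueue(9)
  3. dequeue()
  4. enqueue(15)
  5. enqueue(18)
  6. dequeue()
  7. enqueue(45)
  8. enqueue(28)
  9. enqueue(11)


enqueue(9) -> [9]
enqueue(9) -> [9, 9]
dequeue()->9, [9]
enqueue(15) -> [9, 15]
enqueue(18) -> [9, 15, 18]
dequeue()->9, [15, 18]
enqueue(45) -> [15, 18, 45]
enqueue(28) -> [15, 18, 45, 28]
enqueue(11) -> [15, 18, 45, 28, 11]

Final queue: [15, 18, 45, 28, 11]


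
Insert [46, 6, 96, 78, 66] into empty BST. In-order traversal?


Insert 46: root
Insert 6: L from 46
Insert 96: R from 46
Insert 78: R from 46 -> L from 96
Insert 66: R from 46 -> L from 96 -> L from 78

In-order: [6, 46, 66, 78, 96]


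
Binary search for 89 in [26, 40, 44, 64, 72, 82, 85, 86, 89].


Step 1: lo=0, hi=8, mid=4, val=72
Step 2: lo=5, hi=8, mid=6, val=85
Step 3: lo=7, hi=8, mid=7, val=86
Step 4: lo=8, hi=8, mid=8, val=89

Found at index 8


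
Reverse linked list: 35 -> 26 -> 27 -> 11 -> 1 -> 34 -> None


Step 1: curr=35, set curr.next=prev(None) | reversed so far: 35
Step 2: curr=26, set curr.next=prev(35) | reversed so far: 26 -> 35
Step 3: curr=27, set curr.next=prev(26) | reversed so far: 27 -> 26 -> 35
Step 4: curr=11, set curr.next=prev(27) | reversed so far: 11 -> 27 -> 26 -> 35
Step 5: curr=1, set curr.next=prev(11) | reversed so far: 1 -> 11 -> 27 -> 26 -> 35
Step 6: curr=34, set curr.next=prev(1) | reversed so far: 34 -> 1 -> 11 -> 27 -> 26 -> 35

34 -> 1 -> 11 -> 27 -> 26 -> 35 -> None


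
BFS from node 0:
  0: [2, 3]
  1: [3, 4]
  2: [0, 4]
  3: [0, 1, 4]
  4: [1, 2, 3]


Visit 0, enqueue [2, 3]
Visit 2, enqueue [4]
Visit 3, enqueue [1]
Visit 4, enqueue []
Visit 1, enqueue []

BFS order: [0, 2, 3, 4, 1]


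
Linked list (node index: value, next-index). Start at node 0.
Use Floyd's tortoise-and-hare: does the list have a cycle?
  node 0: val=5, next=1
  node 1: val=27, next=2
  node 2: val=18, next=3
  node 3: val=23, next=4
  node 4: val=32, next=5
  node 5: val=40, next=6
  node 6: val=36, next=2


Floyd's tortoise (slow, +1) and hare (fast, +2):
  init: slow=0, fast=0
  step 1: slow=1, fast=2
  step 2: slow=2, fast=4
  step 3: slow=3, fast=6
  step 4: slow=4, fast=3
  step 5: slow=5, fast=5
  slow == fast at node 5: cycle detected

Cycle: yes


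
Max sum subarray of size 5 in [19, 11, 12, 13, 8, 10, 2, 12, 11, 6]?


[0:5]: 63
[1:6]: 54
[2:7]: 45
[3:8]: 45
[4:9]: 43
[5:10]: 41

Max: 63 at [0:5]


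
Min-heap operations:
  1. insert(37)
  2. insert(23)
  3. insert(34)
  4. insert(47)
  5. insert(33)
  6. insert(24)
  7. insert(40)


insert(37) -> [37]
insert(23) -> [23, 37]
insert(34) -> [23, 37, 34]
insert(47) -> [23, 37, 34, 47]
insert(33) -> [23, 33, 34, 47, 37]
insert(24) -> [23, 33, 24, 47, 37, 34]
insert(40) -> [23, 33, 24, 47, 37, 34, 40]

Final heap: [23, 33, 24, 47, 37, 34, 40]
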